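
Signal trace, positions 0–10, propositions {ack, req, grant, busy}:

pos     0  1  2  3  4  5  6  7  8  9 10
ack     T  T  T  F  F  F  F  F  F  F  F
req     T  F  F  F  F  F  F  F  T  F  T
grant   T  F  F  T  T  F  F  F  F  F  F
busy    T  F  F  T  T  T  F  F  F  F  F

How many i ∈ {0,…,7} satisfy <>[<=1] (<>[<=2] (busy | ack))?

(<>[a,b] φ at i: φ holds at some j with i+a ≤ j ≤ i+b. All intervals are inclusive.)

Evaluate at each i in [0,7]:
  i=0: ✓ (witness j=0)
  i=1: ✓ (witness j=1)
  i=2: ✓ (witness j=2)
  i=3: ✓ (witness j=3)
  i=4: ✓ (witness j=4)
  i=5: ✓ (witness j=5)
  i=6: ✗ (none in [6,7])
  i=7: ✗ (none in [7,8])
Positions where it holds: {0, 1, 2, 3, 4, 5} → 6.

6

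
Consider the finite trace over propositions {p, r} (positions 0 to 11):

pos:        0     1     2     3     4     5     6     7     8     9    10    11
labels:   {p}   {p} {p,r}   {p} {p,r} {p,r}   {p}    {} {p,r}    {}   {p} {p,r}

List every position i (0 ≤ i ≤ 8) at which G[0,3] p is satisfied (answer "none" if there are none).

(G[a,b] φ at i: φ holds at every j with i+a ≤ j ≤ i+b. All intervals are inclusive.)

0, 1, 2, 3

Evaluate at each i in [0,8]:
  i=0: ✓ (all of [0,3])
  i=1: ✓ (all of [1,4])
  i=2: ✓ (all of [2,5])
  i=3: ✓ (all of [3,6])
  i=4: ✗ (fails at j=7)
  i=5: ✗ (fails at j=7)
  i=6: ✗ (fails at j=7)
  i=7: ✗ (fails at j=7)
  i=8: ✗ (fails at j=9)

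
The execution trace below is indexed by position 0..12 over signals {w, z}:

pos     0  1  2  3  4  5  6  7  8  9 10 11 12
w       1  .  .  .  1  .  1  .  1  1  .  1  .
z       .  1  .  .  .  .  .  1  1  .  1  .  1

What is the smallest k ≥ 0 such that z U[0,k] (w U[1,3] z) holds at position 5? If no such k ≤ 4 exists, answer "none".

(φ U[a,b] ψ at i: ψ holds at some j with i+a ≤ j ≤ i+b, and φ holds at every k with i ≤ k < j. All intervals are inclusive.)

none

Need earliest j ≥ 5 with (w U[1,3] z), and z at every k in [5,j-1].
  j=5: rhs fails.
  j=6: rhs holds but lhs fails at k=5.
  j=7: rhs fails.
  j=8: rhs holds but lhs fails at k=5.
  j=9: rhs holds but lhs fails at k=5.
No witness within the range → none.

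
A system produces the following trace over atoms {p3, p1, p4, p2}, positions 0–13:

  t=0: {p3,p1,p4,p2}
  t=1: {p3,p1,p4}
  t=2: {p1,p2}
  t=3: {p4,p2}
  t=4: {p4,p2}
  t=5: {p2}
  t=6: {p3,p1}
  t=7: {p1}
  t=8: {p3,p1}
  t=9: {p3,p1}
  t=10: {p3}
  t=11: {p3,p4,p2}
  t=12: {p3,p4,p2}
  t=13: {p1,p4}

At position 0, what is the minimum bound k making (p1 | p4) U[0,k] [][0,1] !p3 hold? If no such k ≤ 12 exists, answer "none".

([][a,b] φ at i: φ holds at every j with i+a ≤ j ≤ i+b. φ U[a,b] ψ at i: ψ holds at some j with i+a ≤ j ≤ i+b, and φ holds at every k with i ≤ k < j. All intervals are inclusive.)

Need earliest j ≥ 0 with [][0,1] !p3, and (p1 | p4) at every k in [0,j-1].
  j=0: rhs fails.
  j=1: rhs fails.
  j=2: rhs holds; lhs holds on [0,1]. k = 2.

2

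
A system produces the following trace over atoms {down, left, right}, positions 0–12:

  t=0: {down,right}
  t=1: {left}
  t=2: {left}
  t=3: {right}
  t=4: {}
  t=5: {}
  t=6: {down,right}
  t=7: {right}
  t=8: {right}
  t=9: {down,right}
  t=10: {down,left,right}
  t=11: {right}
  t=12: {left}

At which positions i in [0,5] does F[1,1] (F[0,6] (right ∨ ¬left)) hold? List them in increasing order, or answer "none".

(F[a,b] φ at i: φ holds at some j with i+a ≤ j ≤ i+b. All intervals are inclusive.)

0, 1, 2, 3, 4, 5

Evaluate at each i in [0,5]:
  i=0: ✓ (witness j=1)
  i=1: ✓ (witness j=2)
  i=2: ✓ (witness j=3)
  i=3: ✓ (witness j=4)
  i=4: ✓ (witness j=5)
  i=5: ✓ (witness j=6)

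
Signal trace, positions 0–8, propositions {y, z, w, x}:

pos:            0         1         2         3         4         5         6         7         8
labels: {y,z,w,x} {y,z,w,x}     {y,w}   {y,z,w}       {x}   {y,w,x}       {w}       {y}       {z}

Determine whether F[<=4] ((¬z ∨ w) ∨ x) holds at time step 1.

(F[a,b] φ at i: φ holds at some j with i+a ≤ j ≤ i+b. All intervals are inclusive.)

True

Check ((¬z ∨ w) ∨ x) at each j in [1,5]:
  j=1: true
  j=2: true
  j=3: true
  j=4: true
  j=5: true
Found at j=1 → formula holds.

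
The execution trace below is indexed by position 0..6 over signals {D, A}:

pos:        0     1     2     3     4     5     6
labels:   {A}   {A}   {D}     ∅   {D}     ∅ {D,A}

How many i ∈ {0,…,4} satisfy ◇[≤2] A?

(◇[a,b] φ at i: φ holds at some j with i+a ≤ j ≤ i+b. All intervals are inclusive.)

3

Evaluate at each i in [0,4]:
  i=0: ✓ (witness j=0)
  i=1: ✓ (witness j=1)
  i=2: ✗ (none in [2,4])
  i=3: ✗ (none in [3,5])
  i=4: ✓ (witness j=6)
Positions where it holds: {0, 1, 4} → 3.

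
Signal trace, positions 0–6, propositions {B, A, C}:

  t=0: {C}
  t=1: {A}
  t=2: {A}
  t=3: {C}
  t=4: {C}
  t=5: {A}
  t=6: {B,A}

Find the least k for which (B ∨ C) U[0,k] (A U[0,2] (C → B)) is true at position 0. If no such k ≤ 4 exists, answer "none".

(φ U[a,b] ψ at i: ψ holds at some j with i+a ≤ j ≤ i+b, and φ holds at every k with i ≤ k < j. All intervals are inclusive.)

1

Need earliest j ≥ 0 with (A U[0,2] (C → B)), and (B ∨ C) at every k in [0,j-1].
  j=0: rhs fails.
  j=1: rhs holds; lhs holds on [0,0]. k = 1.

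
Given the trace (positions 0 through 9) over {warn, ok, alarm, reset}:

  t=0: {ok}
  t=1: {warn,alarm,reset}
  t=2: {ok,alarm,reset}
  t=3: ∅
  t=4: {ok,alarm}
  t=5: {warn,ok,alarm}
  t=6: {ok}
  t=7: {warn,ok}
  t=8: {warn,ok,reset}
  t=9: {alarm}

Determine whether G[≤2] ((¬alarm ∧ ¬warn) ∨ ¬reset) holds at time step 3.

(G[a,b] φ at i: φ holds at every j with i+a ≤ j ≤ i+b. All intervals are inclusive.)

Check ((¬alarm ∧ ¬warn) ∨ ¬reset) at every j in [3,5]:
  j=3: true
  j=4: true
  j=5: true
All positions satisfy it → formula holds.

True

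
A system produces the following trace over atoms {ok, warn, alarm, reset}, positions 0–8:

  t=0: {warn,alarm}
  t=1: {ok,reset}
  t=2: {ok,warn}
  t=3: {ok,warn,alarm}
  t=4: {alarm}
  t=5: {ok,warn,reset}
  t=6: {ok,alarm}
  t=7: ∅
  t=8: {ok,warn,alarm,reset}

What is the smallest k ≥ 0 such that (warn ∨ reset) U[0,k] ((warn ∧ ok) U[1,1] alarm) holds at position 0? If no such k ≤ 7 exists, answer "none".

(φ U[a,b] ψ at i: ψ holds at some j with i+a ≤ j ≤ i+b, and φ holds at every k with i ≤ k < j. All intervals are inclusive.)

Need earliest j ≥ 0 with ((warn ∧ ok) U[1,1] alarm), and (warn ∨ reset) at every k in [0,j-1].
  j=0: rhs fails.
  j=1: rhs fails.
  j=2: rhs holds; lhs holds on [0,1]. k = 2.

2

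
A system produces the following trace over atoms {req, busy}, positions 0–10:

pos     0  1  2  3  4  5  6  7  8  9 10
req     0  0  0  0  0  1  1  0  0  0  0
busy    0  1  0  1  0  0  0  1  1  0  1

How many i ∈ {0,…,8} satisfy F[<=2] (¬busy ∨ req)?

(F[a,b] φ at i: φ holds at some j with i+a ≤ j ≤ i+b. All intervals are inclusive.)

Evaluate at each i in [0,8]:
  i=0: ✓ (witness j=0)
  i=1: ✓ (witness j=2)
  i=2: ✓ (witness j=2)
  i=3: ✓ (witness j=4)
  i=4: ✓ (witness j=4)
  i=5: ✓ (witness j=5)
  i=6: ✓ (witness j=6)
  i=7: ✓ (witness j=9)
  i=8: ✓ (witness j=9)
Positions where it holds: {0, 1, 2, 3, 4, 5, 6, 7, 8} → 9.

9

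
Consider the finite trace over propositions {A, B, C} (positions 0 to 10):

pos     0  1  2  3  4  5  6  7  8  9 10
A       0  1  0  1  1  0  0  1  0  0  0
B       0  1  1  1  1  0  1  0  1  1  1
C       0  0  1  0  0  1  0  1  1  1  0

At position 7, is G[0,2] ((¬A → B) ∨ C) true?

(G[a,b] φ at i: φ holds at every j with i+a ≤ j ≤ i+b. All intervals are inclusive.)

Check ((¬A → B) ∨ C) at every j in [7,9]:
  j=7: true
  j=8: true
  j=9: true
All positions satisfy it → formula holds.

True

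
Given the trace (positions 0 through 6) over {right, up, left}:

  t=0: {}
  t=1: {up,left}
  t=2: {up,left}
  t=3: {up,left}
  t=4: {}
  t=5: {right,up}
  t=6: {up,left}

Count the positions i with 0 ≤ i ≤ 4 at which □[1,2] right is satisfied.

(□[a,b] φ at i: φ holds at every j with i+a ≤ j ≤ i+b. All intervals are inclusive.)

0

Evaluate at each i in [0,4]:
  i=0: ✗ (fails at j=1)
  i=1: ✗ (fails at j=2)
  i=2: ✗ (fails at j=3)
  i=3: ✗ (fails at j=4)
  i=4: ✗ (fails at j=6)
Positions where it holds: {} → 0.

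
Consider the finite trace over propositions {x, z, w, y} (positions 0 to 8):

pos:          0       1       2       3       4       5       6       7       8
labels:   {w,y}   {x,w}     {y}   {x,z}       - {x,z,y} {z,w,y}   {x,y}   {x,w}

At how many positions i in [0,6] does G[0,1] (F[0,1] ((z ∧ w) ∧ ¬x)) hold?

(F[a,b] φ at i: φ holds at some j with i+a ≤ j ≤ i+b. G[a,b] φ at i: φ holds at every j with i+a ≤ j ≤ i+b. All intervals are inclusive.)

1

Evaluate at each i in [0,6]:
  i=0: ✗ (fails at j=0)
  i=1: ✗ (fails at j=1)
  i=2: ✗ (fails at j=2)
  i=3: ✗ (fails at j=3)
  i=4: ✗ (fails at j=4)
  i=5: ✓ (all of [5,6])
  i=6: ✗ (fails at j=7)
Positions where it holds: {5} → 1.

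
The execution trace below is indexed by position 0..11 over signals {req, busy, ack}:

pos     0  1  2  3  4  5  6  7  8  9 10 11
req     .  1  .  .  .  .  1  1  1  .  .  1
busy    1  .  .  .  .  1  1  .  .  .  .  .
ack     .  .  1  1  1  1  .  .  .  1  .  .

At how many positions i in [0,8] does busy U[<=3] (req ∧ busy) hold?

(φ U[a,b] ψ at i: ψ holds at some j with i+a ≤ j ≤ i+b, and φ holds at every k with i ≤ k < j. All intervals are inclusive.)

2

Evaluate at each i in [0,8]:
  i=0: ✗ (no rhs in [0,3])
  i=1: ✗ (no rhs in [1,4])
  i=2: ✗ (no rhs in [2,5])
  i=3: ✗ (lhs fails at k=3 before rhs at j=6)
  i=4: ✗ (lhs fails at k=4 before rhs at j=6)
  i=5: ✓ (rhs at j=6; lhs holds on [5,5])
  i=6: ✓ (rhs at j=6)
  i=7: ✗ (no rhs in [7,10])
  i=8: ✗ (no rhs in [8,11])
Positions where it holds: {5, 6} → 2.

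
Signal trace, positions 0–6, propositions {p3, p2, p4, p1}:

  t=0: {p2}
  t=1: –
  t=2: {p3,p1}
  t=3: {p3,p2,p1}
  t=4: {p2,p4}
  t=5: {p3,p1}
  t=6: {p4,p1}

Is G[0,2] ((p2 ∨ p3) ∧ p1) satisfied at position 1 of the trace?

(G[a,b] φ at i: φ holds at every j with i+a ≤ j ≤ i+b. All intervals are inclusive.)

Check ((p2 ∨ p3) ∧ p1) at every j in [1,3]:
  j=1: false
  j=2: true
  j=3: true
Fails at j=1 → formula fails.

Does not hold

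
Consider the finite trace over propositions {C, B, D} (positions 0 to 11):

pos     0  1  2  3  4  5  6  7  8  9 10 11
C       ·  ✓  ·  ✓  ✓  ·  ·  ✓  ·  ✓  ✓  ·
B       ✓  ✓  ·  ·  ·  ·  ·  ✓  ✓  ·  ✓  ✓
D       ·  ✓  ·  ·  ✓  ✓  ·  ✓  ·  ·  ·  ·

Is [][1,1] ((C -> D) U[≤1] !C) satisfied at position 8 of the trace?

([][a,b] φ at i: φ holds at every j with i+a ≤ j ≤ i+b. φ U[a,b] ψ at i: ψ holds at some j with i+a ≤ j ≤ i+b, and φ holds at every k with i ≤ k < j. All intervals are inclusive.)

Check ((C -> D) U[≤1] !C) at every j in [9,9]:
  j=9: fails
Fails at j=9 → formula fails.

No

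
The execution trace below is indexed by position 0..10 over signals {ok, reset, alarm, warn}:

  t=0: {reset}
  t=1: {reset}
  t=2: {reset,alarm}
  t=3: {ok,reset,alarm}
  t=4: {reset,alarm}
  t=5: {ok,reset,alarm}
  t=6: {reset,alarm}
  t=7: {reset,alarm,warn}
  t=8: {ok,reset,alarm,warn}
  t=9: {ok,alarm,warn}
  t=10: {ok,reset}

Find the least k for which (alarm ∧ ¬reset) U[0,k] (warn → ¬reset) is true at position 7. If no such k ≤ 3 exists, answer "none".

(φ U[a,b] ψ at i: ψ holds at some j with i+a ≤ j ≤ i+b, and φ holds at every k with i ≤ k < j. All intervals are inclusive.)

Need earliest j ≥ 7 with (warn → ¬reset), and (alarm ∧ ¬reset) at every k in [7,j-1].
  j=7: rhs fails.
  j=8: rhs fails.
  j=9: rhs holds but lhs fails at k=7.
  j=10: rhs holds but lhs fails at k=7.
No witness within the range → none.

none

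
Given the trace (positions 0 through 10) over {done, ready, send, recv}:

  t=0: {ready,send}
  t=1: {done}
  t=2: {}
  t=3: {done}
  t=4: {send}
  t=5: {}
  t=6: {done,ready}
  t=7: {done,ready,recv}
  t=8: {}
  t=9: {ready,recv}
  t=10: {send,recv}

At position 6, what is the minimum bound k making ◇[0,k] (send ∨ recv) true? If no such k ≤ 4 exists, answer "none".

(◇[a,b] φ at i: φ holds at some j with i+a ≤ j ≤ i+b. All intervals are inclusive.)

Scan j = 6,7,… for (send ∨ recv):
  j=6: fails
  j=7: holds
First hit at j=7, so smallest k = 7-6 = 1.

1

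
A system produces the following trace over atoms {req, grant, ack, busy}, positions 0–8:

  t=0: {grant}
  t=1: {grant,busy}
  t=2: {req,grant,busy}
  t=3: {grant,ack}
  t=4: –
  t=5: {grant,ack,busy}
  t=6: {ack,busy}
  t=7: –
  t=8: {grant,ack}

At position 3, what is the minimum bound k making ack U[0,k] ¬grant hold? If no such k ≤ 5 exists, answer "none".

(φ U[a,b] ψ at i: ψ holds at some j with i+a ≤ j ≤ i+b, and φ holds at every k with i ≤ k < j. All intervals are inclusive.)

Need earliest j ≥ 3 with ¬grant, and ack at every k in [3,j-1].
  j=3: rhs fails.
  j=4: rhs holds; lhs holds on [3,3]. k = 1.

1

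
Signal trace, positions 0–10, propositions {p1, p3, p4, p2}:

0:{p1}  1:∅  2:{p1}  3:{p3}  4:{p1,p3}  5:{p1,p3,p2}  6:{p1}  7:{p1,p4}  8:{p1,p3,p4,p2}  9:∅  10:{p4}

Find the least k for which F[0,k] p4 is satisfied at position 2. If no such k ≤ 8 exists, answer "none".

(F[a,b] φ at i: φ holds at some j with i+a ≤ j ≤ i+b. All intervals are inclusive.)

5

Scan j = 2,3,… for p4:
  j=2: fails
  j=3: fails
  j=4: fails
  j=5: fails
  j=6: fails
  j=7: holds
First hit at j=7, so smallest k = 7-2 = 5.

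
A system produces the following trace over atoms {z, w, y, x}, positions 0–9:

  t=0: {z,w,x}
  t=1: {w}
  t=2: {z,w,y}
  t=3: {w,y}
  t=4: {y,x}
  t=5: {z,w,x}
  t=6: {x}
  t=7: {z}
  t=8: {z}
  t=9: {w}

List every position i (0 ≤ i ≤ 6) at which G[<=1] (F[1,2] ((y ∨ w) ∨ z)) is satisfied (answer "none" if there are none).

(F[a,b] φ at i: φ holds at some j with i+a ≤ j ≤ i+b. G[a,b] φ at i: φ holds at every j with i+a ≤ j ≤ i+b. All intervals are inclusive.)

0, 1, 2, 3, 4, 5, 6

Evaluate at each i in [0,6]:
  i=0: ✓ (all of [0,1])
  i=1: ✓ (all of [1,2])
  i=2: ✓ (all of [2,3])
  i=3: ✓ (all of [3,4])
  i=4: ✓ (all of [4,5])
  i=5: ✓ (all of [5,6])
  i=6: ✓ (all of [6,7])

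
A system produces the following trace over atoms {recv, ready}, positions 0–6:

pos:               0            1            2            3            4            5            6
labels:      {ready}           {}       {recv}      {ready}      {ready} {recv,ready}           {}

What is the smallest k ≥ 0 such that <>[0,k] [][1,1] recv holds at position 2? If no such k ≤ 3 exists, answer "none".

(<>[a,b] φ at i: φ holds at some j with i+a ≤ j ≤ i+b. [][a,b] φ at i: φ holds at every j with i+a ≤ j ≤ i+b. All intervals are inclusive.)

2

Scan j = 2,3,… for [][1,1] recv:
  j=2: fails
  j=3: fails
  j=4: holds
First hit at j=4, so smallest k = 4-2 = 2.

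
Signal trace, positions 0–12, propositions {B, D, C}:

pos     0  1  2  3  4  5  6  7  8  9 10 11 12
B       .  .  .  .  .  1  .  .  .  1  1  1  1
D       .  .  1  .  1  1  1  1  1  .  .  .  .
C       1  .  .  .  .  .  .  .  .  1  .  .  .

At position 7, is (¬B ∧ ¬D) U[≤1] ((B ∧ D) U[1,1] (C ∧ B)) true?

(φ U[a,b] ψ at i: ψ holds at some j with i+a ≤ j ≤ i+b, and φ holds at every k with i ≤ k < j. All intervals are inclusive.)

False

Need some j in [7,8] with ((B ∧ D) U[1,1] (C ∧ B)), and (¬B ∧ ¬D) at every k in [7,j-1].
  j=7: ((B ∧ D) U[1,1] (C ∧ B)) — fails.
  j=8: ((B ∧ D) U[1,1] (C ∧ B)) — fails.
No j in the window works → until fails.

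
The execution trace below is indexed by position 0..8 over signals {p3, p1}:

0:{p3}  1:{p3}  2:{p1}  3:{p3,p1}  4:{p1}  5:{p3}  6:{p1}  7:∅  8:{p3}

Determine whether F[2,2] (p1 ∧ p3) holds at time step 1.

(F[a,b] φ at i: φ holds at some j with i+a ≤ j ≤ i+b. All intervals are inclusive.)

True

Check (p1 ∧ p3) at each j in [3,3]:
  j=3: true
Found at j=3 → formula holds.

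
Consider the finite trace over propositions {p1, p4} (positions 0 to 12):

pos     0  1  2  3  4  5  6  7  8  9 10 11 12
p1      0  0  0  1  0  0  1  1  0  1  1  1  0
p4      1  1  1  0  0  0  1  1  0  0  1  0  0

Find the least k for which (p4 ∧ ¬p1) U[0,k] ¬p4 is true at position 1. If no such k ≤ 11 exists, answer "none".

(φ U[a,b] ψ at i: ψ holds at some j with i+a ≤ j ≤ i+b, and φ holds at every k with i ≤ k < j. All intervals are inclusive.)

Need earliest j ≥ 1 with ¬p4, and (p4 ∧ ¬p1) at every k in [1,j-1].
  j=1: rhs fails.
  j=2: rhs fails.
  j=3: rhs holds; lhs holds on [1,2]. k = 2.

2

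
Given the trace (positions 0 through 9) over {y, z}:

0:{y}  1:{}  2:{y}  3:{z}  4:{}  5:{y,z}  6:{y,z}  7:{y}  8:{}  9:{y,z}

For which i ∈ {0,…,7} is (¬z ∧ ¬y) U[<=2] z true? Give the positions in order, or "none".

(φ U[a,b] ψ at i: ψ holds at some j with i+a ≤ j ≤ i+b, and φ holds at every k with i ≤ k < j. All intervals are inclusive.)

3, 4, 5, 6

Evaluate at each i in [0,7]:
  i=0: ✗ (no rhs in [0,2])
  i=1: ✗ (lhs fails at k=2 before rhs at j=3)
  i=2: ✗ (lhs fails at k=2 before rhs at j=3)
  i=3: ✓ (rhs at j=3)
  i=4: ✓ (rhs at j=5; lhs holds on [4,4])
  i=5: ✓ (rhs at j=5)
  i=6: ✓ (rhs at j=6)
  i=7: ✗ (lhs fails at k=7 before rhs at j=9)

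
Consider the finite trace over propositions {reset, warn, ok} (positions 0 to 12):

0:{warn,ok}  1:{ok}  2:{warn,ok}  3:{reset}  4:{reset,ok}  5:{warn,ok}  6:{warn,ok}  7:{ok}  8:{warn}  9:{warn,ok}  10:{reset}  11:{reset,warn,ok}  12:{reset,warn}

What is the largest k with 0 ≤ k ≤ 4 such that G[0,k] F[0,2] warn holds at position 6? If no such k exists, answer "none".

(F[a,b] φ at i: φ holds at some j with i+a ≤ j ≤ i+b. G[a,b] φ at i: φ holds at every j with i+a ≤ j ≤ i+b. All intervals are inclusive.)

4

F[0,2] warn must hold from j=6 onward; find where it first fails.
  j=6: holds
  j=7: holds
  j=8: holds
  j=9: holds
  j=10: holds
Holds through j=10; largest k = 4.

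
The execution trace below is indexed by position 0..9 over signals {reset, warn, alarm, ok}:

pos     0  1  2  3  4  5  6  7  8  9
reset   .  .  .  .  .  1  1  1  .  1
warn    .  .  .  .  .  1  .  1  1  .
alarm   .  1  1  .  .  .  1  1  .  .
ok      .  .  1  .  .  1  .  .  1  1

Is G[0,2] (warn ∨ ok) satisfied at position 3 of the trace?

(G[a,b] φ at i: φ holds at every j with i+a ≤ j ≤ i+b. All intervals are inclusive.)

False

Check (warn ∨ ok) at every j in [3,5]:
  j=3: false
  j=4: false
  j=5: true
Fails at j=3 → formula fails.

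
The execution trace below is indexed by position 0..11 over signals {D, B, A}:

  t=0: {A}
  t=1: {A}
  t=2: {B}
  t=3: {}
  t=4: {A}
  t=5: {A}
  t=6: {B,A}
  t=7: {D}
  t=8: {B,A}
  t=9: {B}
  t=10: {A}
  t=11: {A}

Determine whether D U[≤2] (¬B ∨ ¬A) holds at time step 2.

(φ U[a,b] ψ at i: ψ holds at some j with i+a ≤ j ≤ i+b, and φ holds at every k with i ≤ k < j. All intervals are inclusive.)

Need some j in [2,4] with (¬B ∨ ¬A), and D at every k in [2,j-1].
  j=2: (¬B ∨ ¬A) holds; no prefix to check → satisfied.

Holds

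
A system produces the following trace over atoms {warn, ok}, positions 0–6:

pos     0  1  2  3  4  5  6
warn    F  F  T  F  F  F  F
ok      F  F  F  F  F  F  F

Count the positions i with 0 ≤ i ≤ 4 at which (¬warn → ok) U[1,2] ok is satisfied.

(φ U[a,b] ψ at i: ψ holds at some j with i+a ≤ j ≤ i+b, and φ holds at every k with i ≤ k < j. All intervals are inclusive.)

0

Evaluate at each i in [0,4]:
  i=0: ✗ (no rhs in [1,2])
  i=1: ✗ (no rhs in [2,3])
  i=2: ✗ (no rhs in [3,4])
  i=3: ✗ (no rhs in [4,5])
  i=4: ✗ (no rhs in [5,6])
Positions where it holds: {} → 0.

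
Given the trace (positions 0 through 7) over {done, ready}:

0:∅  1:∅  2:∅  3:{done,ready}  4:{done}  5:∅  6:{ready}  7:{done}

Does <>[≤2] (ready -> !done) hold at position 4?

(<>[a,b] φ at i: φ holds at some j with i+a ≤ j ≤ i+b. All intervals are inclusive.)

Check (ready -> !done) at each j in [4,6]:
  j=4: true
  j=5: true
  j=6: true
Found at j=4 → formula holds.

Holds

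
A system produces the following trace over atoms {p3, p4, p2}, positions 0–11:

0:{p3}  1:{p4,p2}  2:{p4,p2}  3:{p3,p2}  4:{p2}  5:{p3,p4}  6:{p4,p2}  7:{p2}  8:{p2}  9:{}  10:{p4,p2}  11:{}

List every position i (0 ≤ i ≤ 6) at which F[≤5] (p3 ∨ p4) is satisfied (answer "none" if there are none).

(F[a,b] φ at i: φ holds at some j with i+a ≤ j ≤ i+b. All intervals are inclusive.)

Evaluate at each i in [0,6]:
  i=0: ✓ (witness j=0)
  i=1: ✓ (witness j=1)
  i=2: ✓ (witness j=2)
  i=3: ✓ (witness j=3)
  i=4: ✓ (witness j=5)
  i=5: ✓ (witness j=5)
  i=6: ✓ (witness j=6)

0, 1, 2, 3, 4, 5, 6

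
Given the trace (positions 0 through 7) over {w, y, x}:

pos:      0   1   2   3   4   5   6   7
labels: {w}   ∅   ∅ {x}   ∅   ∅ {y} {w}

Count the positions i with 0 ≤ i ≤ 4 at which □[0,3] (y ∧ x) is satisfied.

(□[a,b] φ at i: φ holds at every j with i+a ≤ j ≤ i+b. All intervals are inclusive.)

0

Evaluate at each i in [0,4]:
  i=0: ✗ (fails at j=0)
  i=1: ✗ (fails at j=1)
  i=2: ✗ (fails at j=2)
  i=3: ✗ (fails at j=3)
  i=4: ✗ (fails at j=4)
Positions where it holds: {} → 0.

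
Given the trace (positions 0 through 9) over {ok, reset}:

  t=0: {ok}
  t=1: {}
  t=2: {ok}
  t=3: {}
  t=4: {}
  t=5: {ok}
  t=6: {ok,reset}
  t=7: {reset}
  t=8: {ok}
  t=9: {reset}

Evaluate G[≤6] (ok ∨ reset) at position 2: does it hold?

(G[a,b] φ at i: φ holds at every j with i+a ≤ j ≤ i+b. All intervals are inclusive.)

Check (ok ∨ reset) at every j in [2,8]:
  j=2: true
  j=3: false
  j=4: false
  j=5: true
  j=6: true
  j=7: true
  j=8: true
Fails at j=3 → formula fails.

No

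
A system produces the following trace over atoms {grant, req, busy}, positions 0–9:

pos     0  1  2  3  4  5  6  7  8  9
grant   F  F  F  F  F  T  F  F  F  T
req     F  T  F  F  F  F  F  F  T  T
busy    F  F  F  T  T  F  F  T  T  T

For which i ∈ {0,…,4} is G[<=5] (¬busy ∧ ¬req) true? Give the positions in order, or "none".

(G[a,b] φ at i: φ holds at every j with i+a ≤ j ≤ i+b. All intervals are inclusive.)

none

Evaluate at each i in [0,4]:
  i=0: ✗ (fails at j=1)
  i=1: ✗ (fails at j=1)
  i=2: ✗ (fails at j=3)
  i=3: ✗ (fails at j=3)
  i=4: ✗ (fails at j=4)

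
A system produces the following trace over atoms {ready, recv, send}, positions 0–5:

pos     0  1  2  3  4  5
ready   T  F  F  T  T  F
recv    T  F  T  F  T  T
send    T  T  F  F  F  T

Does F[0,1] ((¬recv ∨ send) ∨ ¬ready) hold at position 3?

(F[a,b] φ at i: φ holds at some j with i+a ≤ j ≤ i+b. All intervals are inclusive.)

Check ((¬recv ∨ send) ∨ ¬ready) at each j in [3,4]:
  j=3: true
  j=4: false
Found at j=3 → formula holds.

Holds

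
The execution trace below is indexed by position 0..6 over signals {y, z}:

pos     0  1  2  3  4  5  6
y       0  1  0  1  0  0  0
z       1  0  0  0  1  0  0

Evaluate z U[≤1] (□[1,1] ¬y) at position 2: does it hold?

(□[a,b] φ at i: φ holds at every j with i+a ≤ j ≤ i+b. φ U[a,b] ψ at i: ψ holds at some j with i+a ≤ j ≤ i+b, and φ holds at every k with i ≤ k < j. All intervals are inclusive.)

Need some j in [2,3] with □[1,1] ¬y, and z at every k in [2,j-1].
  j=2: □[1,1] ¬y — fails at 3.
  j=3: □[1,1] ¬y holds, but z fails at k=2 → not this j.
No j in the window works → until fails.

Does not hold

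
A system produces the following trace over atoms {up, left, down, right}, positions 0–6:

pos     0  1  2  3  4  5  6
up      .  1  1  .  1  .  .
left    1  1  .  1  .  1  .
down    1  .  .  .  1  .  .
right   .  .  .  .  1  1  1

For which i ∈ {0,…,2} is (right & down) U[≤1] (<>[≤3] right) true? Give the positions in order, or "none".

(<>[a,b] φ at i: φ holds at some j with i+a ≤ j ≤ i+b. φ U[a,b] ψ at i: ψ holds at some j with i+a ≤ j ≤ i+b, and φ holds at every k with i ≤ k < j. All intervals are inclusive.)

1, 2

Evaluate at each i in [0,2]:
  i=0: ✗ (lhs fails at k=0 before rhs at j=1)
  i=1: ✓ (rhs at j=1)
  i=2: ✓ (rhs at j=2)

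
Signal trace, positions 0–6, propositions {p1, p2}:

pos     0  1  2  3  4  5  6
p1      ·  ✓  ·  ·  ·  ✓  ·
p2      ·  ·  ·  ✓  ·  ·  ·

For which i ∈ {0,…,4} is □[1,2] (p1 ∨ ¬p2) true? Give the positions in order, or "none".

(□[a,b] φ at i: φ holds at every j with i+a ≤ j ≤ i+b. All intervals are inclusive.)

0, 3, 4

Evaluate at each i in [0,4]:
  i=0: ✓ (all of [1,2])
  i=1: ✗ (fails at j=3)
  i=2: ✗ (fails at j=3)
  i=3: ✓ (all of [4,5])
  i=4: ✓ (all of [5,6])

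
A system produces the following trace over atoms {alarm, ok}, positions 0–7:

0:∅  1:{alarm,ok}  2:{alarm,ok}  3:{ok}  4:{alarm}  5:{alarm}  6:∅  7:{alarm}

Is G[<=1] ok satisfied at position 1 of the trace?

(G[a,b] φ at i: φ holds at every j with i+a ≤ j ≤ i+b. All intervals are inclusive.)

Check ok at every j in [1,2]:
  j=1: true
  j=2: true
All positions satisfy it → formula holds.

Holds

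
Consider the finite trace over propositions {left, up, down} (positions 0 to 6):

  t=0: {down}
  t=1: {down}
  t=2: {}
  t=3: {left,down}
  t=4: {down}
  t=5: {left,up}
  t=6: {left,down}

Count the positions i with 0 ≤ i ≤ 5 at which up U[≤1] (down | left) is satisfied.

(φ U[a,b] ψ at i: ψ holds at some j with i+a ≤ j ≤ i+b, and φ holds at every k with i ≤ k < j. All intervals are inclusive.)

5

Evaluate at each i in [0,5]:
  i=0: ✓ (rhs at j=0)
  i=1: ✓ (rhs at j=1)
  i=2: ✗ (lhs fails at k=2 before rhs at j=3)
  i=3: ✓ (rhs at j=3)
  i=4: ✓ (rhs at j=4)
  i=5: ✓ (rhs at j=5)
Positions where it holds: {0, 1, 3, 4, 5} → 5.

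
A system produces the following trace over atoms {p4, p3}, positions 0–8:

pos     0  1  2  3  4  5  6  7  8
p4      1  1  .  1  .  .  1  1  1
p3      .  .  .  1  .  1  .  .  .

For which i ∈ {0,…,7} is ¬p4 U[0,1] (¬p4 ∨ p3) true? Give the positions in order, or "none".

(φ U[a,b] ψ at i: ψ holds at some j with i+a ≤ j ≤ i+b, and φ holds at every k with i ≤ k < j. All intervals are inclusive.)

Evaluate at each i in [0,7]:
  i=0: ✗ (no rhs in [0,1])
  i=1: ✗ (lhs fails at k=1 before rhs at j=2)
  i=2: ✓ (rhs at j=2)
  i=3: ✓ (rhs at j=3)
  i=4: ✓ (rhs at j=4)
  i=5: ✓ (rhs at j=5)
  i=6: ✗ (no rhs in [6,7])
  i=7: ✗ (no rhs in [7,8])

2, 3, 4, 5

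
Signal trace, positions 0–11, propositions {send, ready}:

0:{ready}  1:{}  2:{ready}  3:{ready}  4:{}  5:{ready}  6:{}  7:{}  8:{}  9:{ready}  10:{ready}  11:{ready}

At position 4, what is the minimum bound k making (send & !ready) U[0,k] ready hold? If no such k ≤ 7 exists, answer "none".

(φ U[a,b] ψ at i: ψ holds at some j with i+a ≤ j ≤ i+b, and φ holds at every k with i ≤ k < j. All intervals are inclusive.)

Need earliest j ≥ 4 with ready, and (send & !ready) at every k in [4,j-1].
  j=4: rhs fails.
  j=5: rhs holds but lhs fails at k=4.
  j=6: rhs fails.
  j=7: rhs fails.
  j=8: rhs fails.
  j=9: rhs holds but lhs fails at k=4.
  j=10: rhs holds but lhs fails at k=4.
  j=11: rhs holds but lhs fails at k=4.
No witness within the range → none.

none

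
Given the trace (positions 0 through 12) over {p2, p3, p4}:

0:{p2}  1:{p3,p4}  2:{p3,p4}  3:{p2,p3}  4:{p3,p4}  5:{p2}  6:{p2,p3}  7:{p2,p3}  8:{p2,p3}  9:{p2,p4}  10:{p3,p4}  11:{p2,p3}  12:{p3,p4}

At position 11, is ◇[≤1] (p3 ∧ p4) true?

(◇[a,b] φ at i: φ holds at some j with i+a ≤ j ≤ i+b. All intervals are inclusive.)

Yes

Check (p3 ∧ p4) at each j in [11,12]:
  j=11: false
  j=12: true
Found at j=12 → formula holds.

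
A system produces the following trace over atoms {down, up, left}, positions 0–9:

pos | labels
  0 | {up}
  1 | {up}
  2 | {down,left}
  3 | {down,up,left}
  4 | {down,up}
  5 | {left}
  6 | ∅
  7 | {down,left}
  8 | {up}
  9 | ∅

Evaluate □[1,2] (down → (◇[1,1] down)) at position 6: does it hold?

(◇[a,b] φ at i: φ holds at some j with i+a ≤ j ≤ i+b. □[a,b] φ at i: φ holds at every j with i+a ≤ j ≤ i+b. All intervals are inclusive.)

Check (down → (◇[1,1] down)) at every j in [7,8]:
  j=7: antecedent true; consequent fails (none in [8,8]) → ✗
  j=8: antecedent false → ✓
Fails at j=7 → formula fails.

No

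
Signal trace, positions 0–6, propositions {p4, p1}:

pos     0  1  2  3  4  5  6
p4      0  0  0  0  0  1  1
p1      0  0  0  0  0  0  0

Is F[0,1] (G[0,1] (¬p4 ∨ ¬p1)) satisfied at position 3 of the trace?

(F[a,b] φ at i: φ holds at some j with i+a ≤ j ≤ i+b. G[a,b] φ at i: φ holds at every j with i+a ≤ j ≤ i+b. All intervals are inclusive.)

Yes

Check G[0,1] (¬p4 ∨ ¬p1) at each j in [3,4]:
  j=3: holds on [3,4]
  j=4: holds on [4,5]
Found at j=3 → formula holds.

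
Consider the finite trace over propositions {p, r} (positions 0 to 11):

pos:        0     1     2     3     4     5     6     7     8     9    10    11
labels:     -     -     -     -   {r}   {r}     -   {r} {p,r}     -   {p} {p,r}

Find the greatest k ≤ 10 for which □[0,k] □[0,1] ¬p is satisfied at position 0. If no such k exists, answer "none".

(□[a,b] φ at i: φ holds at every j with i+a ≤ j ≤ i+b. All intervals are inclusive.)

6

□[0,1] ¬p must hold from j=0 onward; find where it first fails.
  j=0: holds
  j=1: holds
  j=2: holds
  j=3: holds
  j=4: holds
  j=5: holds
  j=6: holds
  j=7: fails
Holds on [0,6], so largest k = 6.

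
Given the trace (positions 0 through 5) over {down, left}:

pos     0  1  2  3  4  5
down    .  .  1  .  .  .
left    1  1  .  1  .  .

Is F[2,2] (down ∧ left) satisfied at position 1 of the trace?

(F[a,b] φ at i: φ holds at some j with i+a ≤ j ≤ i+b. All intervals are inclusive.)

No

Check (down ∧ left) at each j in [3,3]:
  j=3: false
No position in the window satisfies it → formula fails.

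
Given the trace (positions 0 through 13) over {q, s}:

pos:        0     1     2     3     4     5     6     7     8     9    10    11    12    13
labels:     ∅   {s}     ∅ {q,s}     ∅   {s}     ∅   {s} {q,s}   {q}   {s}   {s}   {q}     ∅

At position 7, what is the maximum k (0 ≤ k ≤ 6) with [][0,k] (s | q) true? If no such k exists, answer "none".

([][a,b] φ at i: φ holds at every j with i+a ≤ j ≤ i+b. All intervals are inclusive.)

5

(s | q) must hold from j=7 onward; find where it first fails.
  j=7: holds
  j=8: holds
  j=9: holds
  j=10: holds
  j=11: holds
  j=12: holds
  j=13: fails
Holds on [7,12], so largest k = 5.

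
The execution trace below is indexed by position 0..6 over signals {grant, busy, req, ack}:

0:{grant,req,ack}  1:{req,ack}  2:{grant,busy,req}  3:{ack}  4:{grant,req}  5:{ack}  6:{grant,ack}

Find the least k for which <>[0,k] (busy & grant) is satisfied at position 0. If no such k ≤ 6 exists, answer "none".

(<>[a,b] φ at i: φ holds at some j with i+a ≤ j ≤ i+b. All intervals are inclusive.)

2

Scan j = 0,1,… for (busy & grant):
  j=0: fails
  j=1: fails
  j=2: holds
First hit at j=2, so smallest k = 2-0 = 2.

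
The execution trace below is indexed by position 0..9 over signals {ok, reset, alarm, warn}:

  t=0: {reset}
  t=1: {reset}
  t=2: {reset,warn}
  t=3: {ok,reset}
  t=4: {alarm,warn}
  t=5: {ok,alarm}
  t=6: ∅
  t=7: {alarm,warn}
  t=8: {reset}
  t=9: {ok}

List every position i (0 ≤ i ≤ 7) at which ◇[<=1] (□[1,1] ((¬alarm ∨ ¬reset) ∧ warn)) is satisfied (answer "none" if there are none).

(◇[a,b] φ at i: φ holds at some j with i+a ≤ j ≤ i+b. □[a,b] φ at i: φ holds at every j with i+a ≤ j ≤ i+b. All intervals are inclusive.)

Evaluate at each i in [0,7]:
  i=0: ✓ (witness j=1)
  i=1: ✓ (witness j=1)
  i=2: ✓ (witness j=3)
  i=3: ✓ (witness j=3)
  i=4: ✗ (none in [4,5])
  i=5: ✓ (witness j=6)
  i=6: ✓ (witness j=6)
  i=7: ✗ (none in [7,8])

0, 1, 2, 3, 5, 6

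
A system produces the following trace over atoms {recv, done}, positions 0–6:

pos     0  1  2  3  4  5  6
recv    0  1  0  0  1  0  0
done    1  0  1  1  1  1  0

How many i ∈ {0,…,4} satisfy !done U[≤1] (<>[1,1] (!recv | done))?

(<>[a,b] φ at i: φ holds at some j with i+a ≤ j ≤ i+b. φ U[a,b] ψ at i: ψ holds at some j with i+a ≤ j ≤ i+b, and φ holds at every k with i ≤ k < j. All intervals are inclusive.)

Evaluate at each i in [0,4]:
  i=0: ✗ (lhs fails at k=0 before rhs at j=1)
  i=1: ✓ (rhs at j=1)
  i=2: ✓ (rhs at j=2)
  i=3: ✓ (rhs at j=3)
  i=4: ✓ (rhs at j=4)
Positions where it holds: {1, 2, 3, 4} → 4.

4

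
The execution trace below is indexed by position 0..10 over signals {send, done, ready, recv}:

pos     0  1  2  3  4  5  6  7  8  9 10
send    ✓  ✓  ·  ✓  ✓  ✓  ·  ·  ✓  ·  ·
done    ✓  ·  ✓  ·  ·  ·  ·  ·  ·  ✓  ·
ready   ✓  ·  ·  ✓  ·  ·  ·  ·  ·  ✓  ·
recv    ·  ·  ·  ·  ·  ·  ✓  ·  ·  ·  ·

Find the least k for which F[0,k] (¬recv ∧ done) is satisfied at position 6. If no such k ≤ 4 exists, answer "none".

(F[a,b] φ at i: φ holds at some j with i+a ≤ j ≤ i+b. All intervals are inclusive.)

3

Scan j = 6,7,… for (¬recv ∧ done):
  j=6: fails
  j=7: fails
  j=8: fails
  j=9: holds
First hit at j=9, so smallest k = 9-6 = 3.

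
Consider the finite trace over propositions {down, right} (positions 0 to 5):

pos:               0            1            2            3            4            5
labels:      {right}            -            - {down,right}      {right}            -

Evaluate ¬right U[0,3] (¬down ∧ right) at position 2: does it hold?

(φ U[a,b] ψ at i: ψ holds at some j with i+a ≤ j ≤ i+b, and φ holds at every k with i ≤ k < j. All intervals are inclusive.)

False

Need some j in [2,5] with (¬down ∧ right), and ¬right at every k in [2,j-1].
  j=2: (¬down ∧ right) false.
  j=3: (¬down ∧ right) false.
  j=4: (¬down ∧ right) holds, but ¬right fails at k=3 → not this j.
  j=5: (¬down ∧ right) false.
No j in the window works → until fails.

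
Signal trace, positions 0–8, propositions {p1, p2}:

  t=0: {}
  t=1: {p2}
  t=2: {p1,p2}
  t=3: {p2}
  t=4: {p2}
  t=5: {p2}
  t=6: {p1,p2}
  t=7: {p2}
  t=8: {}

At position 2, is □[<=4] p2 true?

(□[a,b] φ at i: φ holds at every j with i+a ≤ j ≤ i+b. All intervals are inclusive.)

Holds

Check p2 at every j in [2,6]:
  j=2: true
  j=3: true
  j=4: true
  j=5: true
  j=6: true
All positions satisfy it → formula holds.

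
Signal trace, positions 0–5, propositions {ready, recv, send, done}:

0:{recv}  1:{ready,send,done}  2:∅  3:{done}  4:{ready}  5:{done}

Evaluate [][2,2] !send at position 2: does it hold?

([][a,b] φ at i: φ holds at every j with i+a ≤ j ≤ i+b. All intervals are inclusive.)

Holds

Check !send at every j in [4,4]:
  j=4: true
All positions satisfy it → formula holds.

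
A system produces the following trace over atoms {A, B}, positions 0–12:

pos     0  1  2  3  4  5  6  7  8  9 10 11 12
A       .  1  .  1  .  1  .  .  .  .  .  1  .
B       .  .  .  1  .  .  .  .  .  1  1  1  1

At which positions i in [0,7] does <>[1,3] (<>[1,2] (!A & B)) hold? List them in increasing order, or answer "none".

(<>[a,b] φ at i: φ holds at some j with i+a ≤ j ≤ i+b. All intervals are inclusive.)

Evaluate at each i in [0,7]:
  i=0: ✗ (none in [1,3])
  i=1: ✗ (none in [2,4])
  i=2: ✗ (none in [3,5])
  i=3: ✗ (none in [4,6])
  i=4: ✓ (witness j=7)
  i=5: ✓ (witness j=7)
  i=6: ✓ (witness j=7)
  i=7: ✓ (witness j=8)

4, 5, 6, 7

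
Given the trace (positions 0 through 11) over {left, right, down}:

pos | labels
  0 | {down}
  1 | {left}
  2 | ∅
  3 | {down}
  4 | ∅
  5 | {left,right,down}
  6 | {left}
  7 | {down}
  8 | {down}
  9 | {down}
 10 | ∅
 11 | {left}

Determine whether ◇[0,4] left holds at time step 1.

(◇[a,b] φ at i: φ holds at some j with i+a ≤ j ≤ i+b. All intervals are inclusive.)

Check left at each j in [1,5]:
  j=1: true
  j=2: false
  j=3: false
  j=4: false
  j=5: true
Found at j=1 → formula holds.

True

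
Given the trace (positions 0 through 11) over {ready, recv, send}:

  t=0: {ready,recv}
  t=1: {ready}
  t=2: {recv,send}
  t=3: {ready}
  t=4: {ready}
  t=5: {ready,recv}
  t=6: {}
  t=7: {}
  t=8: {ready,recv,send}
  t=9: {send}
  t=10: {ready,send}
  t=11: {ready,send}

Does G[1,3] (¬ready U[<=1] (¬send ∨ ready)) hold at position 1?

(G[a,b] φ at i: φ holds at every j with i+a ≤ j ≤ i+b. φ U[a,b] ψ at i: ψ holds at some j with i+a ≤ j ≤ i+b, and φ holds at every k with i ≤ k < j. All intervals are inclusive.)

Holds

Check (¬ready U[<=1] (¬send ∨ ready)) at every j in [2,4]:
  j=2: holds
  j=3: holds
  j=4: holds
All positions satisfy it → formula holds.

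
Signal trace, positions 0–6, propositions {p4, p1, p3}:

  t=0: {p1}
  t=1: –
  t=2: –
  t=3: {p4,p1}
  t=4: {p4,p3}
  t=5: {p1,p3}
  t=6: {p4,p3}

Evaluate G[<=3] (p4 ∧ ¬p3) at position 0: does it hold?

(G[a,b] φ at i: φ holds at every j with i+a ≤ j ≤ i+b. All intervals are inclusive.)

Check (p4 ∧ ¬p3) at every j in [0,3]:
  j=0: false
  j=1: false
  j=2: false
  j=3: true
Fails at j=0 → formula fails.

No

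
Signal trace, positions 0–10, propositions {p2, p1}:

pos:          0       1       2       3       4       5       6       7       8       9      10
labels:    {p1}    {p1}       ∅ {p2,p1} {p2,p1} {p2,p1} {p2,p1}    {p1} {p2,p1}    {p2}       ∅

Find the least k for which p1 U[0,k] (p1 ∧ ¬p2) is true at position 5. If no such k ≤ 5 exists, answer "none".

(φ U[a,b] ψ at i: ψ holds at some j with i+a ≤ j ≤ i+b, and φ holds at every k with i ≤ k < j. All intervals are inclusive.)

Need earliest j ≥ 5 with (p1 ∧ ¬p2), and p1 at every k in [5,j-1].
  j=5: rhs fails.
  j=6: rhs fails.
  j=7: rhs holds; lhs holds on [5,6]. k = 2.

2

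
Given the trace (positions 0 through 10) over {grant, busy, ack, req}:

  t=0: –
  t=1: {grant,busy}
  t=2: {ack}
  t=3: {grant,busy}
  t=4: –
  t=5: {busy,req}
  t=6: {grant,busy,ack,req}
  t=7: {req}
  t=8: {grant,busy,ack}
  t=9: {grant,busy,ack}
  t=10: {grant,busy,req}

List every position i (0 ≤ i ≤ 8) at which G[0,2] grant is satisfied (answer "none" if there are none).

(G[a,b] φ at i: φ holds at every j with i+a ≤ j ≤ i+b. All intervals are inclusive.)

8

Evaluate at each i in [0,8]:
  i=0: ✗ (fails at j=0)
  i=1: ✗ (fails at j=2)
  i=2: ✗ (fails at j=2)
  i=3: ✗ (fails at j=4)
  i=4: ✗ (fails at j=4)
  i=5: ✗ (fails at j=5)
  i=6: ✗ (fails at j=7)
  i=7: ✗ (fails at j=7)
  i=8: ✓ (all of [8,10])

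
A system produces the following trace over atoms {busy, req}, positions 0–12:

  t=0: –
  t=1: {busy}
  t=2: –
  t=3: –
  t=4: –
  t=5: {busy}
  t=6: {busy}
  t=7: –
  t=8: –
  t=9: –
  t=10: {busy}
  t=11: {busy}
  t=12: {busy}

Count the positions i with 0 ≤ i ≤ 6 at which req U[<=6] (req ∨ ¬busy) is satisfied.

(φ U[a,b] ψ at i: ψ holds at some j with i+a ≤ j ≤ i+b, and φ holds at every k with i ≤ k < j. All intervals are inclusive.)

4

Evaluate at each i in [0,6]:
  i=0: ✓ (rhs at j=0)
  i=1: ✗ (lhs fails at k=1 before rhs at j=2)
  i=2: ✓ (rhs at j=2)
  i=3: ✓ (rhs at j=3)
  i=4: ✓ (rhs at j=4)
  i=5: ✗ (lhs fails at k=5 before rhs at j=7)
  i=6: ✗ (lhs fails at k=6 before rhs at j=7)
Positions where it holds: {0, 2, 3, 4} → 4.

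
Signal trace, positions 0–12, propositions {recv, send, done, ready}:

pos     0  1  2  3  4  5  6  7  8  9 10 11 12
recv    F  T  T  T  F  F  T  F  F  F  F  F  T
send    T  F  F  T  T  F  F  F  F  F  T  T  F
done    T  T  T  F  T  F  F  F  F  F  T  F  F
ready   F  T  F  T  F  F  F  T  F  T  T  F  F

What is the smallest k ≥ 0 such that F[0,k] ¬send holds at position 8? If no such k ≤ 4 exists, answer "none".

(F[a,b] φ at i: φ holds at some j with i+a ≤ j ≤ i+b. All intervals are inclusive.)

0

Scan j = 8,9,… for ¬send:
  j=8: holds
First hit at j=8, so smallest k = 8-8 = 0.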